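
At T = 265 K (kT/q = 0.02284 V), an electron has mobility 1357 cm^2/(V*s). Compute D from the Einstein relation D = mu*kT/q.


Step 1: D = mu * (kT/q)
Step 2: D = 1357 * 0.02284
Step 3: D = 30.99 cm^2/s

30.99


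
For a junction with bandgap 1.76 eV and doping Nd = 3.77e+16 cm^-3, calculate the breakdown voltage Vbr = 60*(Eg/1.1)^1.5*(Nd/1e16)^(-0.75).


Step 1: Eg/1.1 = 1.76/1.1 = 1.600000
Step 2: (Eg/1.1)^1.5 = 1.600000^1.5 = 2.023858
Step 3: (Nd/1e16)^(-0.75) = (3.77)^(-0.75) = 0.369610
Step 4: Vbr = 60 * 2.023858 * 0.369610 = 44.9 V

44.9


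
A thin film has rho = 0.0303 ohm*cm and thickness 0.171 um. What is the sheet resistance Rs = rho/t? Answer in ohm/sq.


Step 1: Convert thickness to cm: t = 0.171 um = 1.7100e-05 cm
Step 2: Rs = rho / t = 0.0303 / 1.7100e-05
Step 3: Rs = 1771.9 ohm/sq

1771.9


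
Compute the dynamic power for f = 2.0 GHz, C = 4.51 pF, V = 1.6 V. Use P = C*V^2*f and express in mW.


Step 1: V^2 = 1.6^2 = 2.56 V^2
Step 2: P = C*V^2*f = 4.51e-12 F * 2.56 * 2.0e9 Hz
Step 3: P = 2.30912e-02 W
Step 4: P = 23.091 mW

23.091


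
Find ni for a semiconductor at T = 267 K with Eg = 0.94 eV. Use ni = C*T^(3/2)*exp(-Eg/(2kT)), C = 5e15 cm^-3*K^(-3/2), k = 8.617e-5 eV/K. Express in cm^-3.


Step 1: Compute kT = 8.617e-5 * 267 = 0.02300739 eV
Step 2: Exponent = -Eg/(2kT) = -0.94/(2*0.02300739) = -20.42822
Step 3: T^(3/2) = 267^1.5 = 4362.82
Step 4: ni = 5e15 * 4362.82 * exp(-20.42822) = 2.93e+10 cm^-3

2.93e+10


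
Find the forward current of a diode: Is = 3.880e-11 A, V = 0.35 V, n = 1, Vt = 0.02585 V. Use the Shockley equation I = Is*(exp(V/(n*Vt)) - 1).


Step 1: V/(n*Vt) = 0.35/(1*0.02585) = 13.5397
Step 2: exp(13.5397) = 7.5896e+05
Step 3: I = 3.880e-11 * (7.5896e+05 - 1) = 2.94e-05 A

2.94e-05


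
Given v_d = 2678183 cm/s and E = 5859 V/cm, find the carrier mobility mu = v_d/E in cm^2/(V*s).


Step 1: mu = v_d / E
Step 2: mu = 2678183 / 5859
Step 3: mu = 457.11 cm^2/(V*s)

457.11


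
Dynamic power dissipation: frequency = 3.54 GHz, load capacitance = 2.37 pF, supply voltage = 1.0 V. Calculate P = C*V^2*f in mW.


Step 1: V^2 = 1.0^2 = 1.0 V^2
Step 2: P = C*V^2*f = 2.37e-12 F * 1.0 * 3.54e9 Hz
Step 3: P = 8.3898e-03 W
Step 4: P = 8.39 mW

8.39


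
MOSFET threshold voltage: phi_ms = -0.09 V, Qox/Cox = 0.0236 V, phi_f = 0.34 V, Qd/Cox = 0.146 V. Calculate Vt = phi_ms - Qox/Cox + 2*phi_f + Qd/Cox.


Step 1: Vt = phi_ms - Qox/Cox + 2*phi_f + Qd/Cox
Step 2: Vt = -0.09 - 0.0236 + 2*0.34 + 0.146
Step 3: Vt = -0.09 - 0.0236 + 0.68 + 0.146
Step 4: Vt = 0.7124 V

0.7124


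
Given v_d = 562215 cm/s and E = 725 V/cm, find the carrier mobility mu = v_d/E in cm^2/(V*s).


Step 1: mu = v_d / E
Step 2: mu = 562215 / 725
Step 3: mu = 775.47 cm^2/(V*s)

775.47


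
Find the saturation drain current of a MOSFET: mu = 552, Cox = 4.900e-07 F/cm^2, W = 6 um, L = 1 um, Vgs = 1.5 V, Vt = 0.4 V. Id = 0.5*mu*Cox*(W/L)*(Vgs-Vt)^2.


Step 1: Overdrive voltage Vov = Vgs - Vt = 1.5 - 0.4 = 1.1 V
Step 2: W/L = 6/1 = 6
Step 3: Id = 0.5 * 552 * 4.900e-07 * 6 * 1.1^2
Step 4: Id = 9.82e-04 A

9.82e-04


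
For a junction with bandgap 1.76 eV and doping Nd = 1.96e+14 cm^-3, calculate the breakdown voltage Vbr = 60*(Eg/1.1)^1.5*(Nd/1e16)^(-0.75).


Step 1: Eg/1.1 = 1.76/1.1 = 1.600000
Step 2: (Eg/1.1)^1.5 = 1.600000^1.5 = 2.023858
Step 3: (Nd/1e16)^(-0.75) = (0.0196)^(-0.75) = 19.090089
Step 4: Vbr = 60 * 2.023858 * 19.090089 = 2318.1 V

2318.1


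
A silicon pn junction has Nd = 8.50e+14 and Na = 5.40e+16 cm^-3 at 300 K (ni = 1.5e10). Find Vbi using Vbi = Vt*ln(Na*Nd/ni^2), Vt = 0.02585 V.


Step 1: Compute Na*Nd/ni^2 = 5.40e+16 * 8.50e+14 / (1.5e10)^2 = 2.0400e+11
Step 2: ln(2.0400e+11) = 26.0414
Step 3: Vbi = 0.02585 * 26.0414 = 0.673 V

0.673


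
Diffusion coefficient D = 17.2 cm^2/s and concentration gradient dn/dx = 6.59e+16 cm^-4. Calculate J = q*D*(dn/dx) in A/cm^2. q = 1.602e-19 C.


Step 1: J = q * D * (dn/dx)
Step 2: J = 1.602e-19 * 17.2 * 6.59e+16
Step 3: J = 1.82e-01 A/cm^2

1.82e-01


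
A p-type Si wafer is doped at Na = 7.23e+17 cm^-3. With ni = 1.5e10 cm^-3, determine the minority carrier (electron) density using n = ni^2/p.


Step 1: Majority hole concentration p ≈ Na = 7.23e+17 cm^-3
Step 2: n = ni^2 / Na = (1.5e10)^2 / 7.23e+17
Step 3: n = 3.11e+02 cm^-3

3.11e+02


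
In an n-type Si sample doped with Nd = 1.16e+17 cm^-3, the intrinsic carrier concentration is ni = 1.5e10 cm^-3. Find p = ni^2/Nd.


Step 1: Since Nd >> ni, n ≈ Nd = 1.16e+17 cm^-3
Step 2: p = ni^2 / n = (1.5e10)^2 / 1.16e+17
Step 3: p = 2.25e20 / 1.16e+17 = 1.94e+03 cm^-3

1.94e+03


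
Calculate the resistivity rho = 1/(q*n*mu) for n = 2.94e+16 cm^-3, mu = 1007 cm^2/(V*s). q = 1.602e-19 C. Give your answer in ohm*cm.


Step 1: sigma = q * n * mu = 1.602e-19 * 2.94e+16 * 1007 = 4.74285e+00 S/cm
Step 2: rho = 1 / sigma = 1 / 4.74285e+00 = 0.2108 ohm*cm

0.2108


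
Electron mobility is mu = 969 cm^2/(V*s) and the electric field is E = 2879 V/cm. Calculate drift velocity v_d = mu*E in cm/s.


Step 1: v_d = mu * E
Step 2: v_d = 969 * 2879 = 2789751
Step 3: v_d = 2.79e+06 cm/s

2.79e+06


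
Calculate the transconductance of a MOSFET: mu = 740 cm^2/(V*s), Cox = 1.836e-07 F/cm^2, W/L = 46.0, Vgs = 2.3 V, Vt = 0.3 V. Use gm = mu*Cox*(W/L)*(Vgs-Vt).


Step 1: Vov = Vgs - Vt = 2.3 - 0.3 = 2.0 V
Step 2: gm = mu * Cox * (W/L) * Vov
Step 3: gm = 740 * 1.836e-07 * 46.0 * 2.0 = 1.25e-02 S

1.25e-02


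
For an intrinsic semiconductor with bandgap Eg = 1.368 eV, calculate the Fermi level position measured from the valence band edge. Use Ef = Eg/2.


Step 1: For an intrinsic semiconductor, the Fermi level sits at midgap.
Step 2: Ef = Eg / 2 = 1.368 / 2 = 0.684 eV

0.684


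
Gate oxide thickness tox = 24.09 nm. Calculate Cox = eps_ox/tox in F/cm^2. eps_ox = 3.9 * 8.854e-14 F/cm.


Step 1: eps_ox = 3.9 * 8.854e-14 = 3.45306e-13 F/cm
Step 2: tox in cm = 24.09 nm * 1e-7 = 2.4090e-06 cm
Step 3: Cox = 3.45306e-13 / 2.4090e-06 = 1.43e-07 F/cm^2

1.43e-07


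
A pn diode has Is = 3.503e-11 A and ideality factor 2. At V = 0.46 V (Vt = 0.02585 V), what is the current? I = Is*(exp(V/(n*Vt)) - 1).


Step 1: V/(n*Vt) = 0.46/(2*0.02585) = 8.8975
Step 2: exp(8.8975) = 7.3137e+03
Step 3: I = 3.503e-11 * (7.3137e+03 - 1) = 2.56e-07 A

2.56e-07


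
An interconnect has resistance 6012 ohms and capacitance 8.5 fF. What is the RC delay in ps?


Step 1: tau = R * C
Step 2: tau = 6012 * 8.5 fF = 6012 * 8.5e-15 F
Step 3: tau = 5.1102e-11 s = 51.102 ps

51.102


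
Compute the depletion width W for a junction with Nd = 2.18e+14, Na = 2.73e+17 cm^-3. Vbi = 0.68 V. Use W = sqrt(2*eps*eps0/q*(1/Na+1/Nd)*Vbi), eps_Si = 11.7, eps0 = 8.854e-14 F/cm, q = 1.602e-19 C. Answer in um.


Step 1: 1/Na + 1/Nd = 1/2.73e+17 + 1/2.18e+14 = 4.59082e-15
Step 2: 2*eps*eps0/q = 2*11.7*8.854e-14/1.602e-19 = 1.293281e+07
Step 3: W^2 = 1.293281e+07 * 4.59082e-15 * 0.68 = 4.03731e-08
Step 4: W = sqrt(4.03731e-08) = 2.009e-04 cm = 2.009 um

2.009


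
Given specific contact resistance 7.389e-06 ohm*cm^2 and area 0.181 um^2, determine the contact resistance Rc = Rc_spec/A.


Step 1: Convert area to cm^2: 0.181 um^2 = 1.8100e-09 cm^2
Step 2: Rc = Rc_spec / A = 7.389e-06 / 1.8100e-09
Step 3: Rc = 4.08e+03 ohms

4.08e+03


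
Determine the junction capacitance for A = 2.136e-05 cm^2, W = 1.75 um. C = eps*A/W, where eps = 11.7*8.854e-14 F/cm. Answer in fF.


Step 1: eps_Si = 11.7 * 8.854e-14 = 1.035918e-12 F/cm
Step 2: W in cm = 1.75 * 1e-4 = 1.75e-04 cm
Step 3: C = 1.035918e-12 * 2.136e-05 / 1.75e-04 = 1.264412e-13 F
Step 4: C = 126.44 fF

126.44


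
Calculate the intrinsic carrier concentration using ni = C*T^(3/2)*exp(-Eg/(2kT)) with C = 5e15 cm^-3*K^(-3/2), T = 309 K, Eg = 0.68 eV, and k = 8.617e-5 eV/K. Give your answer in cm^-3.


Step 1: Compute kT = 8.617e-5 * 309 = 0.02662653 eV
Step 2: Exponent = -Eg/(2kT) = -0.68/(2*0.02662653) = -12.76922
Step 3: T^(3/2) = 309^1.5 = 5431.72
Step 4: ni = 5e15 * 5431.72 * exp(-12.76922) = 7.73e+13 cm^-3

7.73e+13


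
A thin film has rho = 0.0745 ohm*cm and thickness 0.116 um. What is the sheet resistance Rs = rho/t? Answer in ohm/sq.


Step 1: Convert thickness to cm: t = 0.116 um = 1.1600e-05 cm
Step 2: Rs = rho / t = 0.0745 / 1.1600e-05
Step 3: Rs = 6422.4 ohm/sq

6422.4


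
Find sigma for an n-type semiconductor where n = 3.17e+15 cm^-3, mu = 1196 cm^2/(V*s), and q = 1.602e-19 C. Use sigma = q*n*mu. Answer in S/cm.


Step 1: sigma = q * n * mu
Step 2: sigma = 1.602e-19 * 3.17e+15 * 1196
Step 3: sigma = 6.074e-01 S/cm

6.074e-01


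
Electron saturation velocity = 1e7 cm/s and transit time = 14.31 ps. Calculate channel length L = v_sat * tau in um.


Step 1: tau in seconds = 14.31 ps * 1e-12 = 1.4310e-11 s
Step 2: L = v_sat * tau = 1e7 * 1.4310e-11 = 1.4310e-04 cm
Step 3: L in um = 1.4310e-04 * 1e4 = 1.431 um

1.431


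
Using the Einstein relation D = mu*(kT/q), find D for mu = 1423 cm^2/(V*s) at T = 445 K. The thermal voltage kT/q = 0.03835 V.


Step 1: D = mu * (kT/q)
Step 2: D = 1423 * 0.03835
Step 3: D = 54.57 cm^2/s

54.57


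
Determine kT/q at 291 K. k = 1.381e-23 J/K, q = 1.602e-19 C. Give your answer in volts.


Step 1: kT = 1.381e-23 * 291 = 4.01871e-21 J
Step 2: Vt = kT/q = 4.01871e-21 / 1.602e-19
Step 3: Vt = 0.02509 V

0.02509


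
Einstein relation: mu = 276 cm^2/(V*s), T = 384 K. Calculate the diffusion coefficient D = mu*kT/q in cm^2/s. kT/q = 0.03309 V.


Step 1: D = mu * (kT/q)
Step 2: D = 276 * 0.03309
Step 3: D = 9.13 cm^2/s

9.13


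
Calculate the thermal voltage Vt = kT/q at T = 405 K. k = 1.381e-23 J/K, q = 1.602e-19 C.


Step 1: kT = 1.381e-23 * 405 = 5.59305e-21 J
Step 2: Vt = kT/q = 5.59305e-21 / 1.602e-19
Step 3: Vt = 0.03491 V

0.03491


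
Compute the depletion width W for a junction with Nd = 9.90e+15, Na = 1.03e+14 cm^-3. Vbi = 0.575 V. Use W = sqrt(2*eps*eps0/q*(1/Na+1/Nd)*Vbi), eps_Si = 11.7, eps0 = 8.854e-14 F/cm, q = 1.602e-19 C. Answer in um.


Step 1: 1/Na + 1/Nd = 1/1.03e+14 + 1/9.90e+15 = 9.80975e-15
Step 2: 2*eps*eps0/q = 2*11.7*8.854e-14/1.602e-19 = 1.293281e+07
Step 3: W^2 = 1.293281e+07 * 9.80975e-15 * 0.575 = 7.29489e-08
Step 4: W = sqrt(7.29489e-08) = 2.701e-04 cm = 2.701 um

2.701


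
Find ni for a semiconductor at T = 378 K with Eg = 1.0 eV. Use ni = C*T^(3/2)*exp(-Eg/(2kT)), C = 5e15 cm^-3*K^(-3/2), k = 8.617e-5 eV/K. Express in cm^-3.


Step 1: Compute kT = 8.617e-5 * 378 = 0.03257226 eV
Step 2: Exponent = -Eg/(2kT) = -1.0/(2*0.03257226) = -15.35049
Step 3: T^(3/2) = 378^1.5 = 7349.16
Step 4: ni = 5e15 * 7349.16 * exp(-15.35049) = 7.92e+12 cm^-3

7.92e+12


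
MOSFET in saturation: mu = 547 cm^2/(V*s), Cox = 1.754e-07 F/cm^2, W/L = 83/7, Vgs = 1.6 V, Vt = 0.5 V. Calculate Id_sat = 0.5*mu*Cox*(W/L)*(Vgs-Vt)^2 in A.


Step 1: Overdrive voltage Vov = Vgs - Vt = 1.6 - 0.5 = 1.1 V
Step 2: W/L = 83/7 = 11.8571
Step 3: Id = 0.5 * 547 * 1.754e-07 * 11.8571 * 1.1^2
Step 4: Id = 6.88e-04 A

6.88e-04


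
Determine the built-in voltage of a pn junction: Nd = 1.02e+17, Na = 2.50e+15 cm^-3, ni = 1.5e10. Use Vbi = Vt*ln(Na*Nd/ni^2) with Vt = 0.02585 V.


Step 1: Compute Na*Nd/ni^2 = 2.50e+15 * 1.02e+17 / (1.5e10)^2 = 1.1333e+12
Step 2: ln(1.1333e+12) = 27.7562
Step 3: Vbi = 0.02585 * 27.7562 = 0.717 V

0.717


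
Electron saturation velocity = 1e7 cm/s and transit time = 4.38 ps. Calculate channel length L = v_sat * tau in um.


Step 1: tau in seconds = 4.38 ps * 1e-12 = 4.3800e-12 s
Step 2: L = v_sat * tau = 1e7 * 4.3800e-12 = 4.3800e-05 cm
Step 3: L in um = 4.3800e-05 * 1e4 = 0.438 um

0.438


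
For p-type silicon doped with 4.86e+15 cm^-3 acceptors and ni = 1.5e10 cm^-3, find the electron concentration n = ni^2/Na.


Step 1: Majority hole concentration p ≈ Na = 4.86e+15 cm^-3
Step 2: n = ni^2 / Na = (1.5e10)^2 / 4.86e+15
Step 3: n = 4.63e+04 cm^-3

4.63e+04


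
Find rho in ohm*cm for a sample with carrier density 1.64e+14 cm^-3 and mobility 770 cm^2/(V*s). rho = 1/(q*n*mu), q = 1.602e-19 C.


Step 1: sigma = q * n * mu = 1.602e-19 * 1.64e+14 * 770 = 2.02301e-02 S/cm
Step 2: rho = 1 / sigma = 1 / 2.02301e-02 = 49.43 ohm*cm

49.43


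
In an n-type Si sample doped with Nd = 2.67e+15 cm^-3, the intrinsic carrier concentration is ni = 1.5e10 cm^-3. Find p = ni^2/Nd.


Step 1: Since Nd >> ni, n ≈ Nd = 2.67e+15 cm^-3
Step 2: p = ni^2 / n = (1.5e10)^2 / 2.67e+15
Step 3: p = 2.25e20 / 2.67e+15 = 8.43e+04 cm^-3

8.43e+04


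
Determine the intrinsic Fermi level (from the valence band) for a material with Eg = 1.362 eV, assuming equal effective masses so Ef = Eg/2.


Step 1: For an intrinsic semiconductor, the Fermi level sits at midgap.
Step 2: Ef = Eg / 2 = 1.362 / 2 = 0.681 eV

0.681


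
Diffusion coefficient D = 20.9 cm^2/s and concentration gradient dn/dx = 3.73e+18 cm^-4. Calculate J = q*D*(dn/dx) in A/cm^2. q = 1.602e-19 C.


Step 1: J = q * D * (dn/dx)
Step 2: J = 1.602e-19 * 20.9 * 3.73e+18
Step 3: J = 1.25e+01 A/cm^2

1.25e+01


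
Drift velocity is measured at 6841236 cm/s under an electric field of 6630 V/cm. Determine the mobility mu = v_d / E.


Step 1: mu = v_d / E
Step 2: mu = 6841236 / 6630
Step 3: mu = 1031.86 cm^2/(V*s)

1031.86


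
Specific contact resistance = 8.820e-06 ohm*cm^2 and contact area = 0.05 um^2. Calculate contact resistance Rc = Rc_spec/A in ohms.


Step 1: Convert area to cm^2: 0.05 um^2 = 5.0000e-10 cm^2
Step 2: Rc = Rc_spec / A = 8.820e-06 / 5.0000e-10
Step 3: Rc = 1.76e+04 ohms

1.76e+04


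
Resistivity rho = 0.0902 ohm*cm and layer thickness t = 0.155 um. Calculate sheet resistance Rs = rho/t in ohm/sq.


Step 1: Convert thickness to cm: t = 0.155 um = 1.5500e-05 cm
Step 2: Rs = rho / t = 0.0902 / 1.5500e-05
Step 3: Rs = 5819.4 ohm/sq

5819.4


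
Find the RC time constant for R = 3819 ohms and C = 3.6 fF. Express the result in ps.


Step 1: tau = R * C
Step 2: tau = 3819 * 3.6 fF = 3819 * 3.6e-15 F
Step 3: tau = 1.37484e-11 s = 13.7484 ps

13.7484


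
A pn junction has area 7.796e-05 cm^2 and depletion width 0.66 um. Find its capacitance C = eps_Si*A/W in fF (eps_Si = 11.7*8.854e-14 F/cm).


Step 1: eps_Si = 11.7 * 8.854e-14 = 1.035918e-12 F/cm
Step 2: W in cm = 0.66 * 1e-4 = 6.60e-05 cm
Step 3: C = 1.035918e-12 * 7.796e-05 / 6.60e-05 = 1.223639e-12 F
Step 4: C = 1223.64 fF

1223.64


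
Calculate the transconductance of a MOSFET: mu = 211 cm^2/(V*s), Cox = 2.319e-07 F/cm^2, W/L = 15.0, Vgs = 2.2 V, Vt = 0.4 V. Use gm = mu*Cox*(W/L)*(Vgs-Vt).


Step 1: Vov = Vgs - Vt = 2.2 - 0.4 = 1.8 V
Step 2: gm = mu * Cox * (W/L) * Vov
Step 3: gm = 211 * 2.319e-07 * 15.0 * 1.8 = 1.32e-03 S

1.32e-03


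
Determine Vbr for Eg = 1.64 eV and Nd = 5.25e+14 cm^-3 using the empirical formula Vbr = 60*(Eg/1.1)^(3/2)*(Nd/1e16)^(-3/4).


Step 1: Eg/1.1 = 1.64/1.1 = 1.490909
Step 2: (Eg/1.1)^1.5 = 1.490909^1.5 = 1.820441
Step 3: (Nd/1e16)^(-0.75) = (0.0525)^(-0.75) = 9.117600
Step 4: Vbr = 60 * 1.820441 * 9.117600 = 995.9 V

995.9


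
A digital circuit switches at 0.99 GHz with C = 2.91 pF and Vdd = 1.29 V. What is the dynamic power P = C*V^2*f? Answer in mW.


Step 1: V^2 = 1.29^2 = 1.6641 V^2
Step 2: P = C*V^2*f = 2.91e-12 F * 1.6641 * 0.99e9 Hz
Step 3: P = 4.79410569e-03 W
Step 4: P = 4.794 mW

4.794


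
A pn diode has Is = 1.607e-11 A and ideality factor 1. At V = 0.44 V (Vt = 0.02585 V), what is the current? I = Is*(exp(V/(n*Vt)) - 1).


Step 1: V/(n*Vt) = 0.44/(1*0.02585) = 17.0213
Step 2: exp(17.0213) = 2.4675e+07
Step 3: I = 1.607e-11 * (2.4675e+07 - 1) = 3.97e-04 A

3.97e-04


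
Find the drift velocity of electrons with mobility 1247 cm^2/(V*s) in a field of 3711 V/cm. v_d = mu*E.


Step 1: v_d = mu * E
Step 2: v_d = 1247 * 3711 = 4627617
Step 3: v_d = 4.63e+06 cm/s

4.63e+06


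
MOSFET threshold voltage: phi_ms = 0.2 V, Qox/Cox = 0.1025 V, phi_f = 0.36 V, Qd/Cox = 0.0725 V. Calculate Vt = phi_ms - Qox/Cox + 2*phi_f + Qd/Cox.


Step 1: Vt = phi_ms - Qox/Cox + 2*phi_f + Qd/Cox
Step 2: Vt = 0.2 - 0.1025 + 2*0.36 + 0.0725
Step 3: Vt = 0.2 - 0.1025 + 0.72 + 0.0725
Step 4: Vt = 0.89 V

0.89


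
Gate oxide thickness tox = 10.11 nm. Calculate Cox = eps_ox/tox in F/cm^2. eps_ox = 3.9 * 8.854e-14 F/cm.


Step 1: eps_ox = 3.9 * 8.854e-14 = 3.45306e-13 F/cm
Step 2: tox in cm = 10.11 nm * 1e-7 = 1.0110e-06 cm
Step 3: Cox = 3.45306e-13 / 1.0110e-06 = 3.42e-07 F/cm^2

3.42e-07


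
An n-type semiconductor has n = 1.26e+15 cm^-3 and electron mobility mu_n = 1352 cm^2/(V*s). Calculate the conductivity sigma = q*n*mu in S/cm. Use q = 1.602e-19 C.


Step 1: sigma = q * n * mu
Step 2: sigma = 1.602e-19 * 1.26e+15 * 1352
Step 3: sigma = 2.729e-01 S/cm

2.729e-01


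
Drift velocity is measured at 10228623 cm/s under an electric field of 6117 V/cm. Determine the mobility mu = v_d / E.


Step 1: mu = v_d / E
Step 2: mu = 10228623 / 6117
Step 3: mu = 1672.16 cm^2/(V*s)

1672.16


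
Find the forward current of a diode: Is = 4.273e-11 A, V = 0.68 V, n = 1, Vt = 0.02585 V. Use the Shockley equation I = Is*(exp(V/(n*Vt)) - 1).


Step 1: V/(n*Vt) = 0.68/(1*0.02585) = 26.3056
Step 2: exp(26.3056) = 2.6569e+11
Step 3: I = 4.273e-11 * (2.6569e+11 - 1) = 1.14e+01 A

1.14e+01


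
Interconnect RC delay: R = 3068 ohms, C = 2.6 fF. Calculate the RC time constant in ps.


Step 1: tau = R * C
Step 2: tau = 3068 * 2.6 fF = 3068 * 2.6e-15 F
Step 3: tau = 7.9768e-12 s = 7.9768 ps

7.9768


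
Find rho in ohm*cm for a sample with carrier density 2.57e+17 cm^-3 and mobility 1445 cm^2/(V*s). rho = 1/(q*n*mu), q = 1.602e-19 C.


Step 1: sigma = q * n * mu = 1.602e-19 * 2.57e+17 * 1445 = 5.94927e+01 S/cm
Step 2: rho = 1 / sigma = 1 / 5.94927e+01 = 0.01681 ohm*cm

0.01681


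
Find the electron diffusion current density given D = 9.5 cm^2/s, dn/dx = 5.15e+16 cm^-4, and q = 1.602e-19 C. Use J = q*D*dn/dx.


Step 1: J = q * D * (dn/dx)
Step 2: J = 1.602e-19 * 9.5 * 5.15e+16
Step 3: J = 7.84e-02 A/cm^2

7.84e-02


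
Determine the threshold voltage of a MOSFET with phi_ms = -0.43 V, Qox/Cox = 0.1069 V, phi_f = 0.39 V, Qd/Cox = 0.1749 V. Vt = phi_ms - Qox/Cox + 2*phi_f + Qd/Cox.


Step 1: Vt = phi_ms - Qox/Cox + 2*phi_f + Qd/Cox
Step 2: Vt = -0.43 - 0.1069 + 2*0.39 + 0.1749
Step 3: Vt = -0.43 - 0.1069 + 0.78 + 0.1749
Step 4: Vt = 0.418 V

0.418


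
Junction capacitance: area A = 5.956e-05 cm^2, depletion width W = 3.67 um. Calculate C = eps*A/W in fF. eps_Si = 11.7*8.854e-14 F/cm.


Step 1: eps_Si = 11.7 * 8.854e-14 = 1.035918e-12 F/cm
Step 2: W in cm = 3.67 * 1e-4 = 3.67e-04 cm
Step 3: C = 1.035918e-12 * 5.956e-05 / 3.67e-04 = 1.681179e-13 F
Step 4: C = 168.12 fF

168.12


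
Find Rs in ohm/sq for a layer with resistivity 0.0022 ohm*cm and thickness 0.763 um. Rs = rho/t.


Step 1: Convert thickness to cm: t = 0.763 um = 7.6300e-05 cm
Step 2: Rs = rho / t = 0.0022 / 7.6300e-05
Step 3: Rs = 28.8 ohm/sq

28.8


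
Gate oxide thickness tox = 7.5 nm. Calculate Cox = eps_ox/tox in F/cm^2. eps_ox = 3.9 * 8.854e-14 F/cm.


Step 1: eps_ox = 3.9 * 8.854e-14 = 3.45306e-13 F/cm
Step 2: tox in cm = 7.5 nm * 1e-7 = 7.5000e-07 cm
Step 3: Cox = 3.45306e-13 / 7.5000e-07 = 4.60e-07 F/cm^2

4.60e-07


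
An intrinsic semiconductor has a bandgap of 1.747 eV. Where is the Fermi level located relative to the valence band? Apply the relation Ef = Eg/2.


Step 1: For an intrinsic semiconductor, the Fermi level sits at midgap.
Step 2: Ef = Eg / 2 = 1.747 / 2 = 0.8735 eV

0.8735


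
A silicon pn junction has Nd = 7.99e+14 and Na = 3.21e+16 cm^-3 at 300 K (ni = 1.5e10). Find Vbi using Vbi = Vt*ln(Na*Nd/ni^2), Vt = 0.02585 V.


Step 1: Compute Na*Nd/ni^2 = 3.21e+16 * 7.99e+14 / (1.5e10)^2 = 1.1399e+11
Step 2: ln(1.1399e+11) = 25.4594
Step 3: Vbi = 0.02585 * 25.4594 = 0.658 V

0.658


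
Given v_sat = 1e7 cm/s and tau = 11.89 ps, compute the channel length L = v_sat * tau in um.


Step 1: tau in seconds = 11.89 ps * 1e-12 = 1.1890e-11 s
Step 2: L = v_sat * tau = 1e7 * 1.1890e-11 = 1.1890e-04 cm
Step 3: L in um = 1.1890e-04 * 1e4 = 1.189 um

1.189


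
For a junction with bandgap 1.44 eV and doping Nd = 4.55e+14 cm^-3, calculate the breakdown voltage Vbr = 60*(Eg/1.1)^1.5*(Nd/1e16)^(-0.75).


Step 1: Eg/1.1 = 1.44/1.1 = 1.309091
Step 2: (Eg/1.1)^1.5 = 1.309091^1.5 = 1.497803
Step 3: (Nd/1e16)^(-0.75) = (0.0455)^(-0.75) = 10.150594
Step 4: Vbr = 60 * 1.497803 * 10.150594 = 912.2 V

912.2


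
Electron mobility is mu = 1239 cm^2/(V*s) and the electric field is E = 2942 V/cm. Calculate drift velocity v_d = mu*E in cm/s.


Step 1: v_d = mu * E
Step 2: v_d = 1239 * 2942 = 3645138
Step 3: v_d = 3.65e+06 cm/s

3.65e+06


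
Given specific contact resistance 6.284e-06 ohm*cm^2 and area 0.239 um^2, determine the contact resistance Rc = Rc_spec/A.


Step 1: Convert area to cm^2: 0.239 um^2 = 2.3900e-09 cm^2
Step 2: Rc = Rc_spec / A = 6.284e-06 / 2.3900e-09
Step 3: Rc = 2.63e+03 ohms

2.63e+03


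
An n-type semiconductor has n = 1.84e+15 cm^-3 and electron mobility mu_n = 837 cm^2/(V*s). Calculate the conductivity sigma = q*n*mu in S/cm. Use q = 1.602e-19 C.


Step 1: sigma = q * n * mu
Step 2: sigma = 1.602e-19 * 1.84e+15 * 837
Step 3: sigma = 2.467e-01 S/cm

2.467e-01


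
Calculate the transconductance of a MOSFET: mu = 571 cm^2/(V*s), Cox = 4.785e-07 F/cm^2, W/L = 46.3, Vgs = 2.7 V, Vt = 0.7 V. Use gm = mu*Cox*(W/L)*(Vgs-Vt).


Step 1: Vov = Vgs - Vt = 2.7 - 0.7 = 2.0 V
Step 2: gm = mu * Cox * (W/L) * Vov
Step 3: gm = 571 * 4.785e-07 * 46.3 * 2.0 = 2.53e-02 S

2.53e-02


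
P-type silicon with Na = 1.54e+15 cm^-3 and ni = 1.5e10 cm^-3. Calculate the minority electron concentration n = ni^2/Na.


Step 1: Majority hole concentration p ≈ Na = 1.54e+15 cm^-3
Step 2: n = ni^2 / Na = (1.5e10)^2 / 1.54e+15
Step 3: n = 1.46e+05 cm^-3

1.46e+05


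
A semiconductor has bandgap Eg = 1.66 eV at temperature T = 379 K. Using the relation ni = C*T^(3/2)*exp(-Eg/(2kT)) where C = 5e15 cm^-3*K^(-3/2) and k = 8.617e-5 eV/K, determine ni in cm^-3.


Step 1: Compute kT = 8.617e-5 * 379 = 0.03265843 eV
Step 2: Exponent = -Eg/(2kT) = -1.66/(2*0.03265843) = -25.41457
Step 3: T^(3/2) = 379^1.5 = 7378.34
Step 4: ni = 5e15 * 7378.34 * exp(-25.41457) = 3.38e+08 cm^-3

3.38e+08


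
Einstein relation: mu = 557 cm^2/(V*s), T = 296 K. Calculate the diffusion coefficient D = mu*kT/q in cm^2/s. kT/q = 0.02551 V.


Step 1: D = mu * (kT/q)
Step 2: D = 557 * 0.02551
Step 3: D = 14.21 cm^2/s

14.21


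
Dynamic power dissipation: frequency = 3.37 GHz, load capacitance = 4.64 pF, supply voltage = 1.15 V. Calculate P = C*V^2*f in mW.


Step 1: V^2 = 1.15^2 = 1.3225 V^2
Step 2: P = C*V^2*f = 4.64e-12 F * 1.3225 * 3.37e9 Hz
Step 3: P = 2.0679668e-02 W
Step 4: P = 20.68 mW

20.68


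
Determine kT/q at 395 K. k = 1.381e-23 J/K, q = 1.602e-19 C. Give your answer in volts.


Step 1: kT = 1.381e-23 * 395 = 5.45495e-21 J
Step 2: Vt = kT/q = 5.45495e-21 / 1.602e-19
Step 3: Vt = 0.03405 V

0.03405


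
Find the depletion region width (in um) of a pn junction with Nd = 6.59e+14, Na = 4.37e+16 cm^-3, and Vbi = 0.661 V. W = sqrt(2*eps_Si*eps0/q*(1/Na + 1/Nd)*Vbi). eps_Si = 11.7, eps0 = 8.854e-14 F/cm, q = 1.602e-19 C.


Step 1: 1/Na + 1/Nd = 1/4.37e+16 + 1/6.59e+14 = 1.54033e-15
Step 2: 2*eps*eps0/q = 2*11.7*8.854e-14/1.602e-19 = 1.293281e+07
Step 3: W^2 = 1.293281e+07 * 1.54033e-15 * 0.661 = 1.31676e-08
Step 4: W = sqrt(1.31676e-08) = 1.148e-04 cm = 1.148 um

1.148


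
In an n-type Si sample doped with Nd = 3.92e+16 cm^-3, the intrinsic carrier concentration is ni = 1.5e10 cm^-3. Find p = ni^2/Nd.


Step 1: Since Nd >> ni, n ≈ Nd = 3.92e+16 cm^-3
Step 2: p = ni^2 / n = (1.5e10)^2 / 3.92e+16
Step 3: p = 2.25e20 / 3.92e+16 = 5.74e+03 cm^-3

5.74e+03


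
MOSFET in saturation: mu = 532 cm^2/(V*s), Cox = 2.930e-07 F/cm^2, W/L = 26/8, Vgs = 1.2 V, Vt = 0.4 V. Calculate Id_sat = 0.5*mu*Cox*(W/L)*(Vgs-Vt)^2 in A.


Step 1: Overdrive voltage Vov = Vgs - Vt = 1.2 - 0.4 = 0.8 V
Step 2: W/L = 26/8 = 3.25
Step 3: Id = 0.5 * 532 * 2.930e-07 * 3.25 * 0.8^2
Step 4: Id = 1.62e-04 A

1.62e-04


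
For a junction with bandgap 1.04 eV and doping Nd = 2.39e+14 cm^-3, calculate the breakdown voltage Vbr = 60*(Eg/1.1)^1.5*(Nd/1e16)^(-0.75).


Step 1: Eg/1.1 = 1.04/1.1 = 0.945455
Step 2: (Eg/1.1)^1.5 = 0.945455^1.5 = 0.919309
Step 3: (Nd/1e16)^(-0.75) = (0.0239)^(-0.75) = 16.451351
Step 4: Vbr = 60 * 0.919309 * 16.451351 = 907.4 V

907.4


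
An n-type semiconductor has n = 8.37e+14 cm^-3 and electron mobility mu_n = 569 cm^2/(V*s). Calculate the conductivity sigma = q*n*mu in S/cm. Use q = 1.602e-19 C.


Step 1: sigma = q * n * mu
Step 2: sigma = 1.602e-19 * 8.37e+14 * 569
Step 3: sigma = 7.630e-02 S/cm

7.630e-02


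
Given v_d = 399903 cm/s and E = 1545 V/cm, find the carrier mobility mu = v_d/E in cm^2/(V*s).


Step 1: mu = v_d / E
Step 2: mu = 399903 / 1545
Step 3: mu = 258.84 cm^2/(V*s)

258.84


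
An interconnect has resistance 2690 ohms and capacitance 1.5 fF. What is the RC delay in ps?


Step 1: tau = R * C
Step 2: tau = 2690 * 1.5 fF = 2690 * 1.5e-15 F
Step 3: tau = 4.035e-12 s = 4.035 ps

4.035


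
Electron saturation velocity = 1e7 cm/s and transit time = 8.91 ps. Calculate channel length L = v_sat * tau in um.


Step 1: tau in seconds = 8.91 ps * 1e-12 = 8.9100e-12 s
Step 2: L = v_sat * tau = 1e7 * 8.9100e-12 = 8.9100e-05 cm
Step 3: L in um = 8.9100e-05 * 1e4 = 0.891 um

0.891


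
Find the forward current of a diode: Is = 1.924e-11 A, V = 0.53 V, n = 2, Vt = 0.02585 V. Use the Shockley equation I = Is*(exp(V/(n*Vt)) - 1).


Step 1: V/(n*Vt) = 0.53/(2*0.02585) = 10.2515
Step 2: exp(10.2515) = 2.8325e+04
Step 3: I = 1.924e-11 * (2.8325e+04 - 1) = 5.45e-07 A

5.45e-07


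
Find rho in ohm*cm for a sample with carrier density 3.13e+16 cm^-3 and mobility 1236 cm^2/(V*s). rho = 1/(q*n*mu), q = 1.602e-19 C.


Step 1: sigma = q * n * mu = 1.602e-19 * 3.13e+16 * 1236 = 6.19763e+00 S/cm
Step 2: rho = 1 / sigma = 1 / 6.19763e+00 = 0.1614 ohm*cm

0.1614


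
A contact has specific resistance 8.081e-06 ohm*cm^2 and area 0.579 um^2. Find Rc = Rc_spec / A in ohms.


Step 1: Convert area to cm^2: 0.579 um^2 = 5.7900e-09 cm^2
Step 2: Rc = Rc_spec / A = 8.081e-06 / 5.7900e-09
Step 3: Rc = 1.40e+03 ohms

1.40e+03


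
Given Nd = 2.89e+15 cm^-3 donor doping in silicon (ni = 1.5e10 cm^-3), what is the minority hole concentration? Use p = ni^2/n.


Step 1: Since Nd >> ni, n ≈ Nd = 2.89e+15 cm^-3
Step 2: p = ni^2 / n = (1.5e10)^2 / 2.89e+15
Step 3: p = 2.25e20 / 2.89e+15 = 7.79e+04 cm^-3

7.79e+04


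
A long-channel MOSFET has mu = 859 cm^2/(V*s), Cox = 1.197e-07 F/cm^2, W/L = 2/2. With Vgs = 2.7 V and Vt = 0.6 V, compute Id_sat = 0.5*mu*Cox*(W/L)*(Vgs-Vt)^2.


Step 1: Overdrive voltage Vov = Vgs - Vt = 2.7 - 0.6 = 2.1 V
Step 2: W/L = 2/2 = 1
Step 3: Id = 0.5 * 859 * 1.197e-07 * 1 * 2.1^2
Step 4: Id = 2.27e-04 A

2.27e-04


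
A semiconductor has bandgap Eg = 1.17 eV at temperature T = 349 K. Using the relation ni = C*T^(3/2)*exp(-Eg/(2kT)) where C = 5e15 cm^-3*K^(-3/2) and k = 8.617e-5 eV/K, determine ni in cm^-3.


Step 1: Compute kT = 8.617e-5 * 349 = 0.03007333 eV
Step 2: Exponent = -Eg/(2kT) = -1.17/(2*0.03007333) = -19.45245
Step 3: T^(3/2) = 349^1.5 = 6519.86
Step 4: ni = 5e15 * 6519.86 * exp(-19.45245) = 1.16e+11 cm^-3

1.16e+11


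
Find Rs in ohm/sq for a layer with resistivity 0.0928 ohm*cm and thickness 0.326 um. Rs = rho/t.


Step 1: Convert thickness to cm: t = 0.326 um = 3.2600e-05 cm
Step 2: Rs = rho / t = 0.0928 / 3.2600e-05
Step 3: Rs = 2846.6 ohm/sq

2846.6


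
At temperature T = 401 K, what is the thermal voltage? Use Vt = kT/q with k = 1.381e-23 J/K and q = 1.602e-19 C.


Step 1: kT = 1.381e-23 * 401 = 5.53781e-21 J
Step 2: Vt = kT/q = 5.53781e-21 / 1.602e-19
Step 3: Vt = 0.03457 V

0.03457


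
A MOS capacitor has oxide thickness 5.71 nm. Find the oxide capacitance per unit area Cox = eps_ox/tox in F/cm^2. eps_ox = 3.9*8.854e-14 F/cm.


Step 1: eps_ox = 3.9 * 8.854e-14 = 3.45306e-13 F/cm
Step 2: tox in cm = 5.71 nm * 1e-7 = 5.7100e-07 cm
Step 3: Cox = 3.45306e-13 / 5.7100e-07 = 6.05e-07 F/cm^2

6.05e-07


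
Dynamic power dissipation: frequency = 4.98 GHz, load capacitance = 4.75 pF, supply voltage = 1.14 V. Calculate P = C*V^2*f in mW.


Step 1: V^2 = 1.14^2 = 1.2996 V^2
Step 2: P = C*V^2*f = 4.75e-12 F * 1.2996 * 4.98e9 Hz
Step 3: P = 3.0742038e-02 W
Step 4: P = 30.742 mW

30.742


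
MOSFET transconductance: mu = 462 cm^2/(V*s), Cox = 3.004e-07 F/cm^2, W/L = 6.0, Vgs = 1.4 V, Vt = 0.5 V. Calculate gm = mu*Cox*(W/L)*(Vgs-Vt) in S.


Step 1: Vov = Vgs - Vt = 1.4 - 0.5 = 0.9 V
Step 2: gm = mu * Cox * (W/L) * Vov
Step 3: gm = 462 * 3.004e-07 * 6.0 * 0.9 = 7.49e-04 S

7.49e-04


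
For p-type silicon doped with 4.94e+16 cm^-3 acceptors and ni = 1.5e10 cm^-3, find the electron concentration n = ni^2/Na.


Step 1: Majority hole concentration p ≈ Na = 4.94e+16 cm^-3
Step 2: n = ni^2 / Na = (1.5e10)^2 / 4.94e+16
Step 3: n = 4.55e+03 cm^-3

4.55e+03


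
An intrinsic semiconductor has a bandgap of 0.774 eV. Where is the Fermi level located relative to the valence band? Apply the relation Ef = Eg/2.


Step 1: For an intrinsic semiconductor, the Fermi level sits at midgap.
Step 2: Ef = Eg / 2 = 0.774 / 2 = 0.387 eV

0.387


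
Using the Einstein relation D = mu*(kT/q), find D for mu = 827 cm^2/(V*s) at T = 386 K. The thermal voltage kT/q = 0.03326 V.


Step 1: D = mu * (kT/q)
Step 2: D = 827 * 0.03326
Step 3: D = 27.51 cm^2/s

27.51


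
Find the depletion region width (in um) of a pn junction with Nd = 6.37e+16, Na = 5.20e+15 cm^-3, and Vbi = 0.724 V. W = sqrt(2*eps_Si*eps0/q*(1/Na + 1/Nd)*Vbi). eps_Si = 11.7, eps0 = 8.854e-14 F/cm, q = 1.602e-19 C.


Step 1: 1/Na + 1/Nd = 1/5.20e+15 + 1/6.37e+16 = 2.08006e-16
Step 2: 2*eps*eps0/q = 2*11.7*8.854e-14/1.602e-19 = 1.293281e+07
Step 3: W^2 = 1.293281e+07 * 2.08006e-16 * 0.724 = 1.94763e-09
Step 4: W = sqrt(1.94763e-09) = 4.413e-05 cm = 0.4413 um

0.4413


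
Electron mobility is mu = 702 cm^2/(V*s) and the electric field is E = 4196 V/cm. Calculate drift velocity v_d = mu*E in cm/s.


Step 1: v_d = mu * E
Step 2: v_d = 702 * 4196 = 2945592
Step 3: v_d = 2.95e+06 cm/s

2.95e+06


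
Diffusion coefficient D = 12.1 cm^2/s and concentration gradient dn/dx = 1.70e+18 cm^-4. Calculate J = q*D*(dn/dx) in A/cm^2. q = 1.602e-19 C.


Step 1: J = q * D * (dn/dx)
Step 2: J = 1.602e-19 * 12.1 * 1.70e+18
Step 3: J = 3.30e+00 A/cm^2

3.30e+00


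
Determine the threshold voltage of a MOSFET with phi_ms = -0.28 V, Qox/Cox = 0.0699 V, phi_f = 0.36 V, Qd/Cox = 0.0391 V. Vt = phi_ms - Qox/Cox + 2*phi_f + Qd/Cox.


Step 1: Vt = phi_ms - Qox/Cox + 2*phi_f + Qd/Cox
Step 2: Vt = -0.28 - 0.0699 + 2*0.36 + 0.0391
Step 3: Vt = -0.28 - 0.0699 + 0.72 + 0.0391
Step 4: Vt = 0.4092 V

0.4092


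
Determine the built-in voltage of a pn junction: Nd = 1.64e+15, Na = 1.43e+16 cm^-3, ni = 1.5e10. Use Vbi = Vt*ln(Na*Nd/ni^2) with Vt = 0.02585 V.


Step 1: Compute Na*Nd/ni^2 = 1.43e+16 * 1.64e+15 / (1.5e10)^2 = 1.0423e+11
Step 2: ln(1.0423e+11) = 25.3699
Step 3: Vbi = 0.02585 * 25.3699 = 0.656 V

0.656


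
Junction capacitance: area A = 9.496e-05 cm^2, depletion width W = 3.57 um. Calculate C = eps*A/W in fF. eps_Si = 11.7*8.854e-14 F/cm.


Step 1: eps_Si = 11.7 * 8.854e-14 = 1.035918e-12 F/cm
Step 2: W in cm = 3.57 * 1e-4 = 3.57e-04 cm
Step 3: C = 1.035918e-12 * 9.496e-05 / 3.57e-04 = 2.755484e-13 F
Step 4: C = 275.55 fF

275.55


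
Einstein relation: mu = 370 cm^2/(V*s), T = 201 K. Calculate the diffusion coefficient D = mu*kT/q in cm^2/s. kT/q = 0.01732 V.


Step 1: D = mu * (kT/q)
Step 2: D = 370 * 0.01732
Step 3: D = 6.41 cm^2/s

6.41


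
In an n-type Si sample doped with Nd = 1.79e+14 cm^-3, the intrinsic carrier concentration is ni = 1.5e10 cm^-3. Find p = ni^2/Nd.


Step 1: Since Nd >> ni, n ≈ Nd = 1.79e+14 cm^-3
Step 2: p = ni^2 / n = (1.5e10)^2 / 1.79e+14
Step 3: p = 2.25e20 / 1.79e+14 = 1.26e+06 cm^-3

1.26e+06


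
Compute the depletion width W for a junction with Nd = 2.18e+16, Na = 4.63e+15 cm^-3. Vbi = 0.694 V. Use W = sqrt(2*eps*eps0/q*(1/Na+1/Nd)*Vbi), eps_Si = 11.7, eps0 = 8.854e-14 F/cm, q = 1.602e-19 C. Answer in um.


Step 1: 1/Na + 1/Nd = 1/4.63e+15 + 1/2.18e+16 = 2.61854e-16
Step 2: 2*eps*eps0/q = 2*11.7*8.854e-14/1.602e-19 = 1.293281e+07
Step 3: W^2 = 1.293281e+07 * 2.61854e-16 * 0.694 = 2.35024e-09
Step 4: W = sqrt(2.35024e-09) = 4.848e-05 cm = 0.4848 um

0.4848


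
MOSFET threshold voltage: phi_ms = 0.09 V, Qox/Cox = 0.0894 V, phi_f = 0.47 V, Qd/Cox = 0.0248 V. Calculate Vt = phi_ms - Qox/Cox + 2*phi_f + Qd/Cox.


Step 1: Vt = phi_ms - Qox/Cox + 2*phi_f + Qd/Cox
Step 2: Vt = 0.09 - 0.0894 + 2*0.47 + 0.0248
Step 3: Vt = 0.09 - 0.0894 + 0.94 + 0.0248
Step 4: Vt = 0.9654 V

0.9654


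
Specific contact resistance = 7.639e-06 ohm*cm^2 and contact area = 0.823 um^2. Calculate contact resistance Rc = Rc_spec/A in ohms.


Step 1: Convert area to cm^2: 0.823 um^2 = 8.2300e-09 cm^2
Step 2: Rc = Rc_spec / A = 7.639e-06 / 8.2300e-09
Step 3: Rc = 9.28e+02 ohms

9.28e+02


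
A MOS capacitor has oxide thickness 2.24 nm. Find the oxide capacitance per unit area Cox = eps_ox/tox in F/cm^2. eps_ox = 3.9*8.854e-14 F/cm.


Step 1: eps_ox = 3.9 * 8.854e-14 = 3.45306e-13 F/cm
Step 2: tox in cm = 2.24 nm * 1e-7 = 2.2400e-07 cm
Step 3: Cox = 3.45306e-13 / 2.2400e-07 = 1.54e-06 F/cm^2

1.54e-06


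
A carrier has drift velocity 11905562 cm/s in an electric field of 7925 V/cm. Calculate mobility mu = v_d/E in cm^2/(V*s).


Step 1: mu = v_d / E
Step 2: mu = 11905562 / 7925
Step 3: mu = 1502.28 cm^2/(V*s)

1502.28


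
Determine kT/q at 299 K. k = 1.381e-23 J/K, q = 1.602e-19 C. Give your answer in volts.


Step 1: kT = 1.381e-23 * 299 = 4.12919e-21 J
Step 2: Vt = kT/q = 4.12919e-21 / 1.602e-19
Step 3: Vt = 0.02578 V

0.02578


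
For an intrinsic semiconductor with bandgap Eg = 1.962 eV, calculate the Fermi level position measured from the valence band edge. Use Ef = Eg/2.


Step 1: For an intrinsic semiconductor, the Fermi level sits at midgap.
Step 2: Ef = Eg / 2 = 1.962 / 2 = 0.981 eV

0.981


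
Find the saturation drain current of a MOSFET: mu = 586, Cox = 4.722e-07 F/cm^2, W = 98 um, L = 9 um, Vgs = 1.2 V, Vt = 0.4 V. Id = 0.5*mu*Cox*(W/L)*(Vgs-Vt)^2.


Step 1: Overdrive voltage Vov = Vgs - Vt = 1.2 - 0.4 = 0.8 V
Step 2: W/L = 98/9 = 10.8889
Step 3: Id = 0.5 * 586 * 4.722e-07 * 10.8889 * 0.8^2
Step 4: Id = 9.64e-04 A

9.64e-04


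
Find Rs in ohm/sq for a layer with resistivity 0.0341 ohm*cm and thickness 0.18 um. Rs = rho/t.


Step 1: Convert thickness to cm: t = 0.18 um = 1.8000e-05 cm
Step 2: Rs = rho / t = 0.0341 / 1.8000e-05
Step 3: Rs = 1894.4 ohm/sq

1894.4


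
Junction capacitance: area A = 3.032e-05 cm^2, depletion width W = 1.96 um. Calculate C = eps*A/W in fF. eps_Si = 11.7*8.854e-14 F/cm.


Step 1: eps_Si = 11.7 * 8.854e-14 = 1.035918e-12 F/cm
Step 2: W in cm = 1.96 * 1e-4 = 1.96e-04 cm
Step 3: C = 1.035918e-12 * 3.032e-05 / 1.96e-04 = 1.602502e-13 F
Step 4: C = 160.25 fF

160.25


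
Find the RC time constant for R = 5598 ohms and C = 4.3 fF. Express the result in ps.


Step 1: tau = R * C
Step 2: tau = 5598 * 4.3 fF = 5598 * 4.3e-15 F
Step 3: tau = 2.40714e-11 s = 24.0714 ps

24.0714


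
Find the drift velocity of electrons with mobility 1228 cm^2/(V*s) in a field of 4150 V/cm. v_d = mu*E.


Step 1: v_d = mu * E
Step 2: v_d = 1228 * 4150 = 5096200
Step 3: v_d = 5.10e+06 cm/s

5.10e+06


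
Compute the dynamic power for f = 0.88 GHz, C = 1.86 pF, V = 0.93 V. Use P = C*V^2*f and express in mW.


Step 1: V^2 = 0.93^2 = 0.8649 V^2
Step 2: P = C*V^2*f = 1.86e-12 F * 0.8649 * 0.88e9 Hz
Step 3: P = 1.41566832e-03 W
Step 4: P = 1.416 mW

1.416


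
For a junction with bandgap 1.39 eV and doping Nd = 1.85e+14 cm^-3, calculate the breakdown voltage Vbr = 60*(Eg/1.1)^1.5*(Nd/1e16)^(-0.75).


Step 1: Eg/1.1 = 1.39/1.1 = 1.263636
Step 2: (Eg/1.1)^1.5 = 1.263636^1.5 = 1.420473
Step 3: (Nd/1e16)^(-0.75) = (0.0185)^(-0.75) = 19.935228
Step 4: Vbr = 60 * 1.420473 * 19.935228 = 1699.0 V

1699.0


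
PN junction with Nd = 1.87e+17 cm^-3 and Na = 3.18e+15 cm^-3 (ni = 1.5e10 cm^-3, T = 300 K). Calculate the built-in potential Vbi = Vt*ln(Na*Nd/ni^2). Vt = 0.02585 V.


Step 1: Compute Na*Nd/ni^2 = 3.18e+15 * 1.87e+17 / (1.5e10)^2 = 2.6429e+12
Step 2: ln(2.6429e+12) = 28.6029
Step 3: Vbi = 0.02585 * 28.6029 = 0.739 V

0.739


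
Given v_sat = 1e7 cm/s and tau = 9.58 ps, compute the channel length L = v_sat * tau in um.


Step 1: tau in seconds = 9.58 ps * 1e-12 = 9.5800e-12 s
Step 2: L = v_sat * tau = 1e7 * 9.5800e-12 = 9.5800e-05 cm
Step 3: L in um = 9.5800e-05 * 1e4 = 0.958 um

0.958


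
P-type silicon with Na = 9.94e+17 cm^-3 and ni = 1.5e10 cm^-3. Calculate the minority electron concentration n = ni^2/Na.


Step 1: Majority hole concentration p ≈ Na = 9.94e+17 cm^-3
Step 2: n = ni^2 / Na = (1.5e10)^2 / 9.94e+17
Step 3: n = 2.26e+02 cm^-3

2.26e+02


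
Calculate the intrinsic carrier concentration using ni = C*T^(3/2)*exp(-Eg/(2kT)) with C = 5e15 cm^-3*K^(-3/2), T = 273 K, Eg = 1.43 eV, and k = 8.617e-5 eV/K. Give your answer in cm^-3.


Step 1: Compute kT = 8.617e-5 * 273 = 0.02352441 eV
Step 2: Exponent = -Eg/(2kT) = -1.43/(2*0.02352441) = -30.39396
Step 3: T^(3/2) = 273^1.5 = 4510.70
Step 4: ni = 5e15 * 4510.70 * exp(-30.39396) = 1.42e+06 cm^-3

1.42e+06


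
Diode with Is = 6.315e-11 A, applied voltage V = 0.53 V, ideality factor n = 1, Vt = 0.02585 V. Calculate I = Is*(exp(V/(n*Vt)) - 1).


Step 1: V/(n*Vt) = 0.53/(1*0.02585) = 20.5029
Step 2: exp(20.5029) = 8.0223e+08
Step 3: I = 6.315e-11 * (8.0223e+08 - 1) = 5.07e-02 A

5.07e-02


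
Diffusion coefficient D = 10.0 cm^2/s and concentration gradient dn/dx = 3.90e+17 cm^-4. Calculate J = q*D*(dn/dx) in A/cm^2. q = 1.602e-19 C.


Step 1: J = q * D * (dn/dx)
Step 2: J = 1.602e-19 * 10.0 * 3.90e+17
Step 3: J = 6.25e-01 A/cm^2

6.25e-01


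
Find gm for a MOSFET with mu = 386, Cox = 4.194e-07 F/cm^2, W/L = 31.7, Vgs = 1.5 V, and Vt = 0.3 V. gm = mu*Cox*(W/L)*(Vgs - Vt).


Step 1: Vov = Vgs - Vt = 1.5 - 0.3 = 1.2 V
Step 2: gm = mu * Cox * (W/L) * Vov
Step 3: gm = 386 * 4.194e-07 * 31.7 * 1.2 = 6.16e-03 S

6.16e-03


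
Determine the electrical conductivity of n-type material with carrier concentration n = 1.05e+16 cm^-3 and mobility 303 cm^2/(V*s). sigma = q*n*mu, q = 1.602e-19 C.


Step 1: sigma = q * n * mu
Step 2: sigma = 1.602e-19 * 1.05e+16 * 303
Step 3: sigma = 5.097e-01 S/cm

5.097e-01


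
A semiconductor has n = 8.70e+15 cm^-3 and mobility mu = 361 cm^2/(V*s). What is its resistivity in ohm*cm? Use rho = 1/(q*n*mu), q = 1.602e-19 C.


Step 1: sigma = q * n * mu = 1.602e-19 * 8.70e+15 * 361 = 5.03140e-01 S/cm
Step 2: rho = 1 / sigma = 1 / 5.03140e-01 = 1.988 ohm*cm

1.988


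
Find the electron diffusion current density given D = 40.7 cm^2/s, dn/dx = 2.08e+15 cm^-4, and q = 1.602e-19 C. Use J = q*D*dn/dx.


Step 1: J = q * D * (dn/dx)
Step 2: J = 1.602e-19 * 40.7 * 2.08e+15
Step 3: J = 1.36e-02 A/cm^2

1.36e-02


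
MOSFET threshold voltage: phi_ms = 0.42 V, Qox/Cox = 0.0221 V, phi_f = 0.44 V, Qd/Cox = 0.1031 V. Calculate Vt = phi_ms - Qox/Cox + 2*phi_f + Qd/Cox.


Step 1: Vt = phi_ms - Qox/Cox + 2*phi_f + Qd/Cox
Step 2: Vt = 0.42 - 0.0221 + 2*0.44 + 0.1031
Step 3: Vt = 0.42 - 0.0221 + 0.88 + 0.1031
Step 4: Vt = 1.381 V

1.381


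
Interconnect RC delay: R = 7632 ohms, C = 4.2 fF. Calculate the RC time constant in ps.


Step 1: tau = R * C
Step 2: tau = 7632 * 4.2 fF = 7632 * 4.2e-15 F
Step 3: tau = 3.20544e-11 s = 32.0544 ps

32.0544


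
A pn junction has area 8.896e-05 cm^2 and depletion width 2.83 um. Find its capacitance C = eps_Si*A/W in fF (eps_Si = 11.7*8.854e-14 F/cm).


Step 1: eps_Si = 11.7 * 8.854e-14 = 1.035918e-12 F/cm
Step 2: W in cm = 2.83 * 1e-4 = 2.83e-04 cm
Step 3: C = 1.035918e-12 * 8.896e-05 / 2.83e-04 = 3.256370e-13 F
Step 4: C = 325.64 fF

325.64
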